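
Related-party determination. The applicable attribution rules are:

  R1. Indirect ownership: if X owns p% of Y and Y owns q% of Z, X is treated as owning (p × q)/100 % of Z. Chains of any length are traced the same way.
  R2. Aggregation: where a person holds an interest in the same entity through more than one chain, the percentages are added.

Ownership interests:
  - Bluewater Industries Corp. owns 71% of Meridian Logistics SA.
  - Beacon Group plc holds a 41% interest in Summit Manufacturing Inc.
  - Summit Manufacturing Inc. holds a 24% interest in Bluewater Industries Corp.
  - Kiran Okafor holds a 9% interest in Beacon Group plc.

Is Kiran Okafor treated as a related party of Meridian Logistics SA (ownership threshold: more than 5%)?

No

Chain via Beacon Group plc → Summit Manufacturing Inc. → Bluewater Industries Corp. (R1): 9% × 41% × 24% × 71% = 0.628776% of Meridian Logistics SA.
0.628776% does not exceed the 5% threshold, so Kiran is not a related party to Meridian Logistics SA.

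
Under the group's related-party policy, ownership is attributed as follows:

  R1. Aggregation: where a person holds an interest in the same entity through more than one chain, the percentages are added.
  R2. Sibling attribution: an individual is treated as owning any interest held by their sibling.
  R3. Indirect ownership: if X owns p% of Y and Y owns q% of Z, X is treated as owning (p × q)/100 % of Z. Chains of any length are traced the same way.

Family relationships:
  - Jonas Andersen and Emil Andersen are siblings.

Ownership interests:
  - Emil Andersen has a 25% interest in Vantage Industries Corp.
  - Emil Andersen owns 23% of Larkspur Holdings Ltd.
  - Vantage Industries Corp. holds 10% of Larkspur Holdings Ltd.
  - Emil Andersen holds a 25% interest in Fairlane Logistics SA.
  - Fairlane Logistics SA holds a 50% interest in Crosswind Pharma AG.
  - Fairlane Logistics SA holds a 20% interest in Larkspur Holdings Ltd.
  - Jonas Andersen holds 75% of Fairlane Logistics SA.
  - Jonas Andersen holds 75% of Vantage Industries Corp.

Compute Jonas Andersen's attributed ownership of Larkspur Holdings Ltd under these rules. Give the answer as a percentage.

By sibling attribution (R2), Jonas Andersen is treated as also owning Emil Andersen's interest in Vantage Industries Corp, giving 75% + 25% = 100%.
By sibling attribution (R2), Jonas Andersen is treated as also owning Emil Andersen's interest in Fairlane Logistics SA, giving 75% + 25% = 100%.
By sibling attribution (R2), Jonas Andersen is treated as owning Emil Andersen's 23% interest in Larkspur Holdings Ltd.
Chain via Vantage Industries Corp. (R3): 100% × 10% = 10% of Larkspur Holdings Ltd.
Chain via Fairlane Logistics SA (R3): 100% × 20% = 20% of Larkspur Holdings Ltd.
Direct interest in Larkspur Holdings Ltd: 23%.
Aggregating (R1): 10% + 20% + 23% = 53%.

53%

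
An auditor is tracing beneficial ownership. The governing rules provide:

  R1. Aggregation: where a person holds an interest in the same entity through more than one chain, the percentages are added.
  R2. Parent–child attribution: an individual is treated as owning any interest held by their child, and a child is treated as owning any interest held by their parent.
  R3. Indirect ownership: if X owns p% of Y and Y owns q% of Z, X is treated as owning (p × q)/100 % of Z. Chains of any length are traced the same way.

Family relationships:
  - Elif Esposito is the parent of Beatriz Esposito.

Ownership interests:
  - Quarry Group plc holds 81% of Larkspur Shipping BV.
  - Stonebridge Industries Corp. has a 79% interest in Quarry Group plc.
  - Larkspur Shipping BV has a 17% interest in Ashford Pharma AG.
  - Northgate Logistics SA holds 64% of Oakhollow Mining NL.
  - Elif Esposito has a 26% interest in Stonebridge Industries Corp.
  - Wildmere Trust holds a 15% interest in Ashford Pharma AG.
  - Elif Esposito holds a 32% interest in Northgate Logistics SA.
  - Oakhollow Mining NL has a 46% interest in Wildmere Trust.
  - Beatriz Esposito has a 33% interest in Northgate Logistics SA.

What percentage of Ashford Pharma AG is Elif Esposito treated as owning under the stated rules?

5.698758%

By parent–child attribution (R2), Elif Esposito is treated as also owning Beatriz Esposito's interest in Northgate Logistics SA, giving 32% + 33% = 65%.
Chain via Stonebridge Industries Corp. → Quarry Group plc → Larkspur Shipping BV (R3): 26% × 79% × 81% × 17% = 2.828358% of Ashford Pharma AG.
Chain via Northgate Logistics SA → Oakhollow Mining NL → Wildmere Trust (R3): 65% × 64% × 46% × 15% = 2.8704% of Ashford Pharma AG.
Aggregating (R1): 2.828358% + 2.8704% = 5.698758%.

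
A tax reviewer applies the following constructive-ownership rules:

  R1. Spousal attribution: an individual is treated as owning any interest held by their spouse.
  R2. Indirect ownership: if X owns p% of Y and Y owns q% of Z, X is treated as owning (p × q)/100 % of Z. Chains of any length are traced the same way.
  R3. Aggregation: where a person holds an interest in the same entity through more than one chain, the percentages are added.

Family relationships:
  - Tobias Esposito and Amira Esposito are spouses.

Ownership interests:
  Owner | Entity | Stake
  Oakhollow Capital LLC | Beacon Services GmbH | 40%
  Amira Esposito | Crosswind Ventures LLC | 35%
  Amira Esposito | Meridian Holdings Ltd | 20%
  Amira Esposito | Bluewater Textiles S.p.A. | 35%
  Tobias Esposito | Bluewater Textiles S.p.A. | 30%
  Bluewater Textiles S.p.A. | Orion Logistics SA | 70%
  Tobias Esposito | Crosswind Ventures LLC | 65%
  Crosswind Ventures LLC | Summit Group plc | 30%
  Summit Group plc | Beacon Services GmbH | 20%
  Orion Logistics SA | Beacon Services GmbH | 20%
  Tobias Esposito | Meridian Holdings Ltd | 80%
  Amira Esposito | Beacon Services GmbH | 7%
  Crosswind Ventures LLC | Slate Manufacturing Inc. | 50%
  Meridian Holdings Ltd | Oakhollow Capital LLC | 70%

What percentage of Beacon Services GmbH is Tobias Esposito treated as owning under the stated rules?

By spousal attribution (R1), Tobias Esposito is treated as also owning Amira Esposito's interest in Crosswind Ventures LLC, giving 65% + 35% = 100%.
By spousal attribution (R1), Tobias Esposito is treated as also owning Amira Esposito's interest in Meridian Holdings Ltd, giving 80% + 20% = 100%.
By spousal attribution (R1), Tobias Esposito is treated as also owning Amira Esposito's interest in Bluewater Textiles S.p.A, giving 30% + 35% = 65%.
By spousal attribution (R1), Tobias Esposito is treated as owning Amira Esposito's 7% interest in Beacon Services GmbH.
Chain via Crosswind Ventures LLC → Summit Group plc (R2): 100% × 30% × 20% = 6% of Beacon Services GmbH.
Chain via Meridian Holdings Ltd → Oakhollow Capital LLC (R2): 100% × 70% × 40% = 28% of Beacon Services GmbH.
Chain via Bluewater Textiles S.p.A. → Orion Logistics SA (R2): 65% × 70% × 20% = 9.1% of Beacon Services GmbH.
Direct interest in Beacon Services GmbH: 7%.
Aggregating (R3): 6% + 28% + 9.1% + 7% = 50.1%.

50.1%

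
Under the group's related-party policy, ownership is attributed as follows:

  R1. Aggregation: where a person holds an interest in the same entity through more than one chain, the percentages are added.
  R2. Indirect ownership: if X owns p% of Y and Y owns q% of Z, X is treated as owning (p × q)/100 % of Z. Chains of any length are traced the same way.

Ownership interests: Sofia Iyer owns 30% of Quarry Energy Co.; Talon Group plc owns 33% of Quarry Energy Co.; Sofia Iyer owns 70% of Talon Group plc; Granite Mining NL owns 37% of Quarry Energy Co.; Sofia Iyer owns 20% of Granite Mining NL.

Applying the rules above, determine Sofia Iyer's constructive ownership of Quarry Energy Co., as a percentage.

Chain via Granite Mining NL (R2): 20% × 37% = 7.4% of Quarry Energy Co.
Chain via Talon Group plc (R2): 70% × 33% = 23.1% of Quarry Energy Co.
Direct interest in Quarry Energy Co: 30%.
Aggregating (R1): 7.4% + 23.1% + 30% = 60.5%.

60.5%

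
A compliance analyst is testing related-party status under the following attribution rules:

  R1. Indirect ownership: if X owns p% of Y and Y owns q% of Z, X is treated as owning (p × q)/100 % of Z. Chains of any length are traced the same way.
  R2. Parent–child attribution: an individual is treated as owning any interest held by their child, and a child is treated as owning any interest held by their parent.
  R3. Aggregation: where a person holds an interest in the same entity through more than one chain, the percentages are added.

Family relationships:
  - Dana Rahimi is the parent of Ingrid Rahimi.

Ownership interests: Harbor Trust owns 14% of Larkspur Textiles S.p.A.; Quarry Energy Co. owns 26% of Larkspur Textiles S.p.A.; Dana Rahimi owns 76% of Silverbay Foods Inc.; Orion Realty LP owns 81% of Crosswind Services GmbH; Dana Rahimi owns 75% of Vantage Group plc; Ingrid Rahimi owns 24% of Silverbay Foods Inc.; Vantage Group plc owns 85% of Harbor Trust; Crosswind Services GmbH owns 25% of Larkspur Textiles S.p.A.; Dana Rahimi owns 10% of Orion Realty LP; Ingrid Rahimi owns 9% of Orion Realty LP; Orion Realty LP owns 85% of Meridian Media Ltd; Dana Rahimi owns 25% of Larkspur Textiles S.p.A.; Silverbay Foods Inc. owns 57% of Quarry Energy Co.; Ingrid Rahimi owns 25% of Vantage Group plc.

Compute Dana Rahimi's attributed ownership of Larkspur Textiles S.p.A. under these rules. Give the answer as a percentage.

55.5675%

By parent–child attribution (R2), Dana Rahimi is treated as also owning Ingrid Rahimi's interest in Vantage Group plc, giving 75% + 25% = 100%.
By parent–child attribution (R2), Dana Rahimi is treated as also owning Ingrid Rahimi's interest in Orion Realty LP, giving 10% + 9% = 19%.
By parent–child attribution (R2), Dana Rahimi is treated as also owning Ingrid Rahimi's interest in Silverbay Foods Inc, giving 76% + 24% = 100%.
Chain via Vantage Group plc → Harbor Trust (R1): 100% × 85% × 14% = 11.9% of Larkspur Textiles S.p.A.
Chain via Orion Realty LP → Crosswind Services GmbH (R1): 19% × 81% × 25% = 3.8475% of Larkspur Textiles S.p.A.
Chain via Silverbay Foods Inc. → Quarry Energy Co. (R1): 100% × 57% × 26% = 14.82% of Larkspur Textiles S.p.A.
Direct interest in Larkspur Textiles S.p.A: 25%.
Aggregating (R3): 11.9% + 3.8475% + 14.82% + 25% = 55.5675%.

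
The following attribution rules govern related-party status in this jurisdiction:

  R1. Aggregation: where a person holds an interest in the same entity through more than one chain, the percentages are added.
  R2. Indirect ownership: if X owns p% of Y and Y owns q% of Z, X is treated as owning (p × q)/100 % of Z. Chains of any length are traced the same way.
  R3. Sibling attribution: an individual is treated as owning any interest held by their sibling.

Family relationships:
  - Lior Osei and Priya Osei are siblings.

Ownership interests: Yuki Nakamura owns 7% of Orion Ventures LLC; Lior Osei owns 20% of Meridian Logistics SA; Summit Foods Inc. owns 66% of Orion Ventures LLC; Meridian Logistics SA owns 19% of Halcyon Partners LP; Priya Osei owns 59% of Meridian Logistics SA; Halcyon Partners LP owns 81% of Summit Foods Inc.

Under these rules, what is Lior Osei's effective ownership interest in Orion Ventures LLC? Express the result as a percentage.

By sibling attribution (R3), Lior Osei is treated as also owning Priya Osei's interest in Meridian Logistics SA, giving 20% + 59% = 79%.
Chain via Meridian Logistics SA → Halcyon Partners LP → Summit Foods Inc. (R2): 79% × 19% × 81% × 66% = 8.024346% of Orion Ventures LLC.

8.024346%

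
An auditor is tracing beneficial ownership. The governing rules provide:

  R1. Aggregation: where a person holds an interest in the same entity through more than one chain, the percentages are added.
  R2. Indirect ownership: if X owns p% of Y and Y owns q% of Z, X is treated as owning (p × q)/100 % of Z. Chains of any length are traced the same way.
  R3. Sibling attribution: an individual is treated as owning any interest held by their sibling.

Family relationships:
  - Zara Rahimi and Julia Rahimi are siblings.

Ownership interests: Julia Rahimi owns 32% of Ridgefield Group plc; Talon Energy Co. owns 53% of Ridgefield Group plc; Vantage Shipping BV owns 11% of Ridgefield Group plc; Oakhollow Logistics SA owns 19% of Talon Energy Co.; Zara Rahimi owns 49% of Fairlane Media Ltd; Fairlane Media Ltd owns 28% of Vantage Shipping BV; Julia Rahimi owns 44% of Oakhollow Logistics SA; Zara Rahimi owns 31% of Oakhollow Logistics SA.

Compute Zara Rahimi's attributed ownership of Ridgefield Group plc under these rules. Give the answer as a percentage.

By sibling attribution (R3), Zara Rahimi is treated as also owning Julia Rahimi's interest in Oakhollow Logistics SA, giving 31% + 44% = 75%.
By sibling attribution (R3), Zara Rahimi is treated as owning Julia Rahimi's 32% interest in Ridgefield Group plc.
Chain via Fairlane Media Ltd → Vantage Shipping BV (R2): 49% × 28% × 11% = 1.5092% of Ridgefield Group plc.
Chain via Oakhollow Logistics SA → Talon Energy Co. (R2): 75% × 19% × 53% = 7.5525% of Ridgefield Group plc.
Direct interest in Ridgefield Group plc: 32%.
Aggregating (R1): 1.5092% + 7.5525% + 32% = 41.0617%.

41.0617%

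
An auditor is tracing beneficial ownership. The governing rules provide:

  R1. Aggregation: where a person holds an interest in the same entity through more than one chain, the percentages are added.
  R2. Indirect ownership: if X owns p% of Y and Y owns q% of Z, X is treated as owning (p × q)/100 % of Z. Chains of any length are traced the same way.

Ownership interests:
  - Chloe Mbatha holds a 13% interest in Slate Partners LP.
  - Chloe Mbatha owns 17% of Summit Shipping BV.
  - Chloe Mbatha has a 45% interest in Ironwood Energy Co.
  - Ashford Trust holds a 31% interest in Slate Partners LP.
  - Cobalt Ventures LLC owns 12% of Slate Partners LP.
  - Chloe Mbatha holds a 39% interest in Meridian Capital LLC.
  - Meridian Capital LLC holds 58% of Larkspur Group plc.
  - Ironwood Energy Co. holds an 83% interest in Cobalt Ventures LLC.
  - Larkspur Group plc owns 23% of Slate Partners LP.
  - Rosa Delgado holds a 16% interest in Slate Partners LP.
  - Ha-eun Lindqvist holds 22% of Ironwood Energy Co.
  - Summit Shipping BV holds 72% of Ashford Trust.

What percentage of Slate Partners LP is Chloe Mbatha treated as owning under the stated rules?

Chain via Ironwood Energy Co. → Cobalt Ventures LLC (R2): 45% × 83% × 12% = 4.482% of Slate Partners LP.
Chain via Meridian Capital LLC → Larkspur Group plc (R2): 39% × 58% × 23% = 5.2026% of Slate Partners LP.
Chain via Summit Shipping BV → Ashford Trust (R2): 17% × 72% × 31% = 3.7944% of Slate Partners LP.
Direct interest in Slate Partners LP: 13%.
Aggregating (R1): 4.482% + 5.2026% + 3.7944% + 13% = 26.479%.

26.479%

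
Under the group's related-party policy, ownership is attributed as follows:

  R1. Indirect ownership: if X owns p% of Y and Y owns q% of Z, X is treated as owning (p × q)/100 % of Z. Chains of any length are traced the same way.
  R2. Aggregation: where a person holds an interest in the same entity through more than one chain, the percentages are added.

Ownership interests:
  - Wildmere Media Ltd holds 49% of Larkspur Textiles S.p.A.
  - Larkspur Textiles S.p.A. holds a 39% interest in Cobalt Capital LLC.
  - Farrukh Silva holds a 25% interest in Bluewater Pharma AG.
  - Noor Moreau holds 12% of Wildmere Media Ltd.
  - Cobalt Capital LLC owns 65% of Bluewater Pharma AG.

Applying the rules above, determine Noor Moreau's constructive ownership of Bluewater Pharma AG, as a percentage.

Chain via Wildmere Media Ltd → Larkspur Textiles S.p.A. → Cobalt Capital LLC (R1): 12% × 49% × 39% × 65% = 1.49058% of Bluewater Pharma AG.

1.49058%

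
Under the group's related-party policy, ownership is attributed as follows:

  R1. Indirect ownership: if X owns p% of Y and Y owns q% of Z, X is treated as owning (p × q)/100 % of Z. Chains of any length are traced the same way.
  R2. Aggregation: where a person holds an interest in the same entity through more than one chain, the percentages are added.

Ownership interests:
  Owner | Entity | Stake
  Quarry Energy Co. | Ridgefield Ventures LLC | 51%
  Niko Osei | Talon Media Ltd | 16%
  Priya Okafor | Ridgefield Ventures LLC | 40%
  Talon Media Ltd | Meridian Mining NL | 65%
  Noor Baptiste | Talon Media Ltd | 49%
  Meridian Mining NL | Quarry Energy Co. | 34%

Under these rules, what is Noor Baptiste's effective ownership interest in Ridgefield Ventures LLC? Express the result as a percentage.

Chain via Talon Media Ltd → Meridian Mining NL → Quarry Energy Co. (R1): 49% × 65% × 34% × 51% = 5.52279% of Ridgefield Ventures LLC.

5.52279%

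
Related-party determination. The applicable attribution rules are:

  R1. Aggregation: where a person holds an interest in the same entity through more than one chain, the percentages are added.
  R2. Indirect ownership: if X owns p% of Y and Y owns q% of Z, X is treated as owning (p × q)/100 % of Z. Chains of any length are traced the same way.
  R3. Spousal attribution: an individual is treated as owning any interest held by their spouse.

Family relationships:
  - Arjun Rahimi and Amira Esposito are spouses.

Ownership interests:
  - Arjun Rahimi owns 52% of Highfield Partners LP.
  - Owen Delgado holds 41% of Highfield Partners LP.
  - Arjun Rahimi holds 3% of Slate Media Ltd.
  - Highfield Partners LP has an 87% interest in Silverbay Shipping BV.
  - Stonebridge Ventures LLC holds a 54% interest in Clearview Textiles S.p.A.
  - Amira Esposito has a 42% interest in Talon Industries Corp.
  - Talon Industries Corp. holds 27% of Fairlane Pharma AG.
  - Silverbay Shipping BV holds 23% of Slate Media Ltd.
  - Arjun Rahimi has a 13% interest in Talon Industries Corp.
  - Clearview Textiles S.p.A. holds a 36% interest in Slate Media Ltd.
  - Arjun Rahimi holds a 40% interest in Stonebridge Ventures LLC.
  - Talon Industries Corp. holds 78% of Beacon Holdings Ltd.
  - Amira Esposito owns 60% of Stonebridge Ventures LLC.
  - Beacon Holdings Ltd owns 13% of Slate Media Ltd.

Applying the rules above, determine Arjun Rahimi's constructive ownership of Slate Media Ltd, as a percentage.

By spousal attribution (R3), Arjun Rahimi is treated as also owning Amira Esposito's interest in Stonebridge Ventures LLC, giving 40% + 60% = 100%.
By spousal attribution (R3), Arjun Rahimi is treated as also owning Amira Esposito's interest in Talon Industries Corp, giving 13% + 42% = 55%.
Chain via Stonebridge Ventures LLC → Clearview Textiles S.p.A. (R2): 100% × 54% × 36% = 19.44% of Slate Media Ltd.
Chain via Highfield Partners LP → Silverbay Shipping BV (R2): 52% × 87% × 23% = 10.4052% of Slate Media Ltd.
Chain via Talon Industries Corp. → Beacon Holdings Ltd (R2): 55% × 78% × 13% = 5.577% of Slate Media Ltd.
Direct interest in Slate Media Ltd: 3%.
Aggregating (R1): 19.44% + 10.4052% + 5.577% + 3% = 38.4222%.

38.4222%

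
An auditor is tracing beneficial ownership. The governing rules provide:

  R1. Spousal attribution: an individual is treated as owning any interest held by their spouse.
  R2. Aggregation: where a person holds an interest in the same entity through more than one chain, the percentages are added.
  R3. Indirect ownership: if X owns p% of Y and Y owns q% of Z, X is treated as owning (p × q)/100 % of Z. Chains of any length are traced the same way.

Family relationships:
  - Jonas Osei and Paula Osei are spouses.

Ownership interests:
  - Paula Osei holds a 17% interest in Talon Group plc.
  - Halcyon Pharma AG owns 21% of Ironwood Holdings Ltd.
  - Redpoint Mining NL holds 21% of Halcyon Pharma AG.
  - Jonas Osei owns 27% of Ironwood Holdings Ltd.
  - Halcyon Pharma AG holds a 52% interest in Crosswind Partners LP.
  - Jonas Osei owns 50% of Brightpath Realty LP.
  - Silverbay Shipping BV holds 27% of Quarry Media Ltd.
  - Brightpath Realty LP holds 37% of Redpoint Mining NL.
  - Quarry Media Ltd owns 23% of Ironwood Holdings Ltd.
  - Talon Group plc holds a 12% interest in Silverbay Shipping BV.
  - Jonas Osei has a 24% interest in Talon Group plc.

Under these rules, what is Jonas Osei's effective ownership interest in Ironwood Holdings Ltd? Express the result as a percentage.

28.121382%

By spousal attribution (R1), Jonas Osei is treated as also owning Paula Osei's interest in Talon Group plc, giving 24% + 17% = 41%.
Chain via Brightpath Realty LP → Redpoint Mining NL → Halcyon Pharma AG (R3): 50% × 37% × 21% × 21% = 0.81585% of Ironwood Holdings Ltd.
Chain via Talon Group plc → Silverbay Shipping BV → Quarry Media Ltd (R3): 41% × 12% × 27% × 23% = 0.305532% of Ironwood Holdings Ltd.
Direct interest in Ironwood Holdings Ltd: 27%.
Aggregating (R2): 0.81585% + 0.305532% + 27% = 28.121382%.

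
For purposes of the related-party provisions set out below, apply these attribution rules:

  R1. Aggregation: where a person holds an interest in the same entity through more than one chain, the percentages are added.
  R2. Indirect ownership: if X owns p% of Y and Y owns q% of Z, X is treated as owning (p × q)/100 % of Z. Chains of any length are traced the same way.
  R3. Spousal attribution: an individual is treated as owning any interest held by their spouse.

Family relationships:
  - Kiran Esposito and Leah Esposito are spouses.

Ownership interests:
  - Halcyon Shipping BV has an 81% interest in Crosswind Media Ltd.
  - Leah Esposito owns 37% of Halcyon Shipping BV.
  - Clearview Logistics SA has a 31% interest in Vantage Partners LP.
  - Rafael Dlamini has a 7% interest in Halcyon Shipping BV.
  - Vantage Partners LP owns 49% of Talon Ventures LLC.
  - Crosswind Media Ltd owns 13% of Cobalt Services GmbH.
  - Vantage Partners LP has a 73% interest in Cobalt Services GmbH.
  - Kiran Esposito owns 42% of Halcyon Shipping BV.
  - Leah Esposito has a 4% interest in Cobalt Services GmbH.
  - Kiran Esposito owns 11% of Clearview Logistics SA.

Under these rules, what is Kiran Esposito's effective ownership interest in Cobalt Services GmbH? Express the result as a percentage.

14.808%

By spousal attribution (R3), Kiran Esposito is treated as also owning Leah Esposito's interest in Halcyon Shipping BV, giving 42% + 37% = 79%.
By spousal attribution (R3), Kiran Esposito is treated as owning Leah Esposito's 4% interest in Cobalt Services GmbH.
Chain via Halcyon Shipping BV → Crosswind Media Ltd (R2): 79% × 81% × 13% = 8.3187% of Cobalt Services GmbH.
Chain via Clearview Logistics SA → Vantage Partners LP (R2): 11% × 31% × 73% = 2.4893% of Cobalt Services GmbH.
Direct interest in Cobalt Services GmbH: 4%.
Aggregating (R1): 8.3187% + 2.4893% + 4% = 14.808%.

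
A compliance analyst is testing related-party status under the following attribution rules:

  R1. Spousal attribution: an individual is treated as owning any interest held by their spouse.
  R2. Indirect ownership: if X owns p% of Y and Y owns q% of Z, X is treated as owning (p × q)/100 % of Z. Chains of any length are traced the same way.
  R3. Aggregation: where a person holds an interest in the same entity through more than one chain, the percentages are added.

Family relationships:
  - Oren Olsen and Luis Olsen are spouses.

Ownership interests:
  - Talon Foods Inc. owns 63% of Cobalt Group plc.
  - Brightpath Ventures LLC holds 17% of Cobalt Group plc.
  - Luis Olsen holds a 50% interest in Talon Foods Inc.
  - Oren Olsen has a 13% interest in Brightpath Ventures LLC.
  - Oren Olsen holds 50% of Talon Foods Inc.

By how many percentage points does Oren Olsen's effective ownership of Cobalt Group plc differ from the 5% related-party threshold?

60.21

By spousal attribution (R1), Oren Olsen is treated as also owning Luis Olsen's interest in Talon Foods Inc, giving 50% + 50% = 100%.
Chain via Talon Foods Inc. (R2): 100% × 63% = 63% of Cobalt Group plc.
Chain via Brightpath Ventures LLC (R2): 13% × 17% = 2.21% of Cobalt Group plc.
Aggregating (R3): 63% + 2.21% = 65.21%.
65.21% exceeds the 5% threshold by 60.21 percentage points.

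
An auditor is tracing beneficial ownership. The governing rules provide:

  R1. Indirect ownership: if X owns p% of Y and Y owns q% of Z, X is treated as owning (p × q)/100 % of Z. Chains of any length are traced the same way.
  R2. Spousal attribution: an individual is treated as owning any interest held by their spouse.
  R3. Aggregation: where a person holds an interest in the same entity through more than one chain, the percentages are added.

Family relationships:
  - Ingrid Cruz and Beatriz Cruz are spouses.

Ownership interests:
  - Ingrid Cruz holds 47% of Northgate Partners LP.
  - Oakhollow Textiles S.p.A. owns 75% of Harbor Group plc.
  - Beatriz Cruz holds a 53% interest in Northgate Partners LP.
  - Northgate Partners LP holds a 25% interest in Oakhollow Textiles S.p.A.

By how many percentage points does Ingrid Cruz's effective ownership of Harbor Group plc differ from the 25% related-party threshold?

By spousal attribution (R2), Ingrid Cruz is treated as also owning Beatriz Cruz's interest in Northgate Partners LP, giving 47% + 53% = 100%.
Chain via Northgate Partners LP → Oakhollow Textiles S.p.A. (R1): 100% × 25% × 75% = 18.75% of Harbor Group plc.
18.75% falls short of the 25% threshold by 6.25 percentage points.

6.25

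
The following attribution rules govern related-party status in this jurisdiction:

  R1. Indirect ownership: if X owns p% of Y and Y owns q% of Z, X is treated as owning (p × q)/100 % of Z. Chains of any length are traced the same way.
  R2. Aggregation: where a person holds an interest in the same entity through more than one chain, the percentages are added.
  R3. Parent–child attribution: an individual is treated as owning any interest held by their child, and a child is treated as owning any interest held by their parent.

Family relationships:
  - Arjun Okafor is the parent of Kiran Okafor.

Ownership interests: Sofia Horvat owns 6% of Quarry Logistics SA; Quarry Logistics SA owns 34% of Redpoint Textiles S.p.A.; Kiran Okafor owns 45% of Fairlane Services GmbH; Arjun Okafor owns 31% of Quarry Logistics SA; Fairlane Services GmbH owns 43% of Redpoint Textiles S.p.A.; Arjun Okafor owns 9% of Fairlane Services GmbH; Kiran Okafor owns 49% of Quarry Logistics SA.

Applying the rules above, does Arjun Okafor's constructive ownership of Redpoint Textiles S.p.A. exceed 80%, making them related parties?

No

By parent–child attribution (R3), Arjun Okafor is treated as also owning Kiran Okafor's interest in Quarry Logistics SA, giving 31% + 49% = 80%.
By parent–child attribution (R3), Arjun Okafor is treated as also owning Kiran Okafor's interest in Fairlane Services GmbH, giving 9% + 45% = 54%.
Chain via Quarry Logistics SA (R1): 80% × 34% = 27.2% of Redpoint Textiles S.p.A.
Chain via Fairlane Services GmbH (R1): 54% × 43% = 23.22% of Redpoint Textiles S.p.A.
Aggregating (R2): 27.2% + 23.22% = 50.42%.
50.42% does not exceed the 80% threshold, so Arjun is not a related party to Redpoint Textiles S.p.A.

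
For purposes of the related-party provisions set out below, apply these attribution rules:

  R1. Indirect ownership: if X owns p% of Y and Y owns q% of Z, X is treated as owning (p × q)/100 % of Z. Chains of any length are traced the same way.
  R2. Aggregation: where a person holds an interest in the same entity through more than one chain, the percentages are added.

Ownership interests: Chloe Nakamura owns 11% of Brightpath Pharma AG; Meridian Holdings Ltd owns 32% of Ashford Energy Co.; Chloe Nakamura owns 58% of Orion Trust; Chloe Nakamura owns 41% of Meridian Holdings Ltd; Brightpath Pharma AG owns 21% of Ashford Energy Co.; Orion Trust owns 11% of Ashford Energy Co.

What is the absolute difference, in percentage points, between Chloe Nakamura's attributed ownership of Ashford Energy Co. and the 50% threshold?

28.19

Chain via Brightpath Pharma AG (R1): 11% × 21% = 2.31% of Ashford Energy Co.
Chain via Meridian Holdings Ltd (R1): 41% × 32% = 13.12% of Ashford Energy Co.
Chain via Orion Trust (R1): 58% × 11% = 6.38% of Ashford Energy Co.
Aggregating (R2): 2.31% + 13.12% + 6.38% = 21.81%.
21.81% falls short of the 50% threshold by 28.19 percentage points.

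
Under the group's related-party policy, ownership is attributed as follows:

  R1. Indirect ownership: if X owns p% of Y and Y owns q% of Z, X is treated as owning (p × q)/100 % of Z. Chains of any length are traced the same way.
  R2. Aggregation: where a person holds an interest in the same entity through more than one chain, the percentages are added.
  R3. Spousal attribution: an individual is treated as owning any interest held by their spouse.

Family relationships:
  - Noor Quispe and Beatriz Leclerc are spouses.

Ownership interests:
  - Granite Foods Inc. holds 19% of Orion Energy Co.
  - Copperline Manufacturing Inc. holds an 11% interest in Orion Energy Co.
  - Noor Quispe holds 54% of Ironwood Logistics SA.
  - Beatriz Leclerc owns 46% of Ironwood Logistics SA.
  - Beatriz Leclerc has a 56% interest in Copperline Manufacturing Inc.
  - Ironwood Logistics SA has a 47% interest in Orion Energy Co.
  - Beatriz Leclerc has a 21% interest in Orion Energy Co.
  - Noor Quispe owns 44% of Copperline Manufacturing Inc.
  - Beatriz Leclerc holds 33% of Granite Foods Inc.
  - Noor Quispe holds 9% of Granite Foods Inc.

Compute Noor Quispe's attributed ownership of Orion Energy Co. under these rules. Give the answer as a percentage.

By spousal attribution (R3), Noor Quispe is treated as also owning Beatriz Leclerc's interest in Granite Foods Inc, giving 9% + 33% = 42%.
By spousal attribution (R3), Noor Quispe is treated as also owning Beatriz Leclerc's interest in Copperline Manufacturing Inc, giving 44% + 56% = 100%.
By spousal attribution (R3), Noor Quispe is treated as also owning Beatriz Leclerc's interest in Ironwood Logistics SA, giving 54% + 46% = 100%.
By spousal attribution (R3), Noor Quispe is treated as owning Beatriz Leclerc's 21% interest in Orion Energy Co.
Chain via Granite Foods Inc. (R1): 42% × 19% = 7.98% of Orion Energy Co.
Chain via Copperline Manufacturing Inc. (R1): 100% × 11% = 11% of Orion Energy Co.
Chain via Ironwood Logistics SA (R1): 100% × 47% = 47% of Orion Energy Co.
Direct interest in Orion Energy Co: 21%.
Aggregating (R2): 7.98% + 11% + 47% + 21% = 86.98%.

86.98%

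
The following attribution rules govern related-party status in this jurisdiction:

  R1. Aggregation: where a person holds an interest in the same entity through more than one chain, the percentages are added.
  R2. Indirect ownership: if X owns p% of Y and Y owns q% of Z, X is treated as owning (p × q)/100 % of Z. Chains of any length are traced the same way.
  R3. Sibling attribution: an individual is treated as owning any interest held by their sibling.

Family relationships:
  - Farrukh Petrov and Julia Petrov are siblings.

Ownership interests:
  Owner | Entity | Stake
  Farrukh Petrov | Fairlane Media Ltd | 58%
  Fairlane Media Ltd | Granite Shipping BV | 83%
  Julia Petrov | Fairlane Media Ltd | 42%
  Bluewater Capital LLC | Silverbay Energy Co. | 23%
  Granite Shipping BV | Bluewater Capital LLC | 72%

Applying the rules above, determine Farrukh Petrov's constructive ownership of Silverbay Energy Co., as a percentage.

13.7448%

By sibling attribution (R3), Farrukh Petrov is treated as also owning Julia Petrov's interest in Fairlane Media Ltd, giving 58% + 42% = 100%.
Chain via Fairlane Media Ltd → Granite Shipping BV → Bluewater Capital LLC (R2): 100% × 83% × 72% × 23% = 13.7448% of Silverbay Energy Co.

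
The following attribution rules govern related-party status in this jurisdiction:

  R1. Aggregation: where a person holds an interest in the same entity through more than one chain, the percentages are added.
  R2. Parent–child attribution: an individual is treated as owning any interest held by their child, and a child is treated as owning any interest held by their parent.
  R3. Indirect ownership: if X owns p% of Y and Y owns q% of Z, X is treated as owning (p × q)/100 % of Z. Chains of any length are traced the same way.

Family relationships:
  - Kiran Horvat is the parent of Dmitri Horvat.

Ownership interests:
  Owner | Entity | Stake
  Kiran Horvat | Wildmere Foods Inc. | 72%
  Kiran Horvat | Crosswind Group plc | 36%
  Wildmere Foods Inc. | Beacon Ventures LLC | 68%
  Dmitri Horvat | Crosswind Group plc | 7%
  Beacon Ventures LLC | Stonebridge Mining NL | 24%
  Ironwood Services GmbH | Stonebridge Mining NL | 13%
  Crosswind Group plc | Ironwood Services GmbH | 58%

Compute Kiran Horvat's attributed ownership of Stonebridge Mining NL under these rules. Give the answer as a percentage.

14.9926%

By parent–child attribution (R2), Kiran Horvat is treated as also owning Dmitri Horvat's interest in Crosswind Group plc, giving 36% + 7% = 43%.
Chain via Crosswind Group plc → Ironwood Services GmbH (R3): 43% × 58% × 13% = 3.2422% of Stonebridge Mining NL.
Chain via Wildmere Foods Inc. → Beacon Ventures LLC (R3): 72% × 68% × 24% = 11.7504% of Stonebridge Mining NL.
Aggregating (R1): 3.2422% + 11.7504% = 14.9926%.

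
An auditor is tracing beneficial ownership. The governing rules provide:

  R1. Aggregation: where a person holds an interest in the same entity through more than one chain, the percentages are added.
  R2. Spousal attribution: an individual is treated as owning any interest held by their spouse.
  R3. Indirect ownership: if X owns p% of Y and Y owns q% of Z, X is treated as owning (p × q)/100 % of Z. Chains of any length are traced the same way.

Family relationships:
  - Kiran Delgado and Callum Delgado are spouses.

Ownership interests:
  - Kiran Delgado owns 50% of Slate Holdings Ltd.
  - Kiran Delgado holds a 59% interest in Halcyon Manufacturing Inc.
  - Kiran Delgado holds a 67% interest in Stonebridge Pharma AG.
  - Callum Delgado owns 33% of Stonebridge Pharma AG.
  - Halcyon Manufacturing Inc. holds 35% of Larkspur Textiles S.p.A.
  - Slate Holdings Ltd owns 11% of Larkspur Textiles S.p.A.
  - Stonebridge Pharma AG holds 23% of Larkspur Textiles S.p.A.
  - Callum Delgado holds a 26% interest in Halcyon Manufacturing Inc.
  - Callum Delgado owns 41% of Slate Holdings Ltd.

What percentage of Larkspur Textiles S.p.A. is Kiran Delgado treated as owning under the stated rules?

62.76%

By spousal attribution (R2), Kiran Delgado is treated as also owning Callum Delgado's interest in Stonebridge Pharma AG, giving 67% + 33% = 100%.
By spousal attribution (R2), Kiran Delgado is treated as also owning Callum Delgado's interest in Slate Holdings Ltd, giving 50% + 41% = 91%.
By spousal attribution (R2), Kiran Delgado is treated as also owning Callum Delgado's interest in Halcyon Manufacturing Inc, giving 59% + 26% = 85%.
Chain via Stonebridge Pharma AG (R3): 100% × 23% = 23% of Larkspur Textiles S.p.A.
Chain via Slate Holdings Ltd (R3): 91% × 11% = 10.01% of Larkspur Textiles S.p.A.
Chain via Halcyon Manufacturing Inc. (R3): 85% × 35% = 29.75% of Larkspur Textiles S.p.A.
Aggregating (R1): 23% + 10.01% + 29.75% = 62.76%.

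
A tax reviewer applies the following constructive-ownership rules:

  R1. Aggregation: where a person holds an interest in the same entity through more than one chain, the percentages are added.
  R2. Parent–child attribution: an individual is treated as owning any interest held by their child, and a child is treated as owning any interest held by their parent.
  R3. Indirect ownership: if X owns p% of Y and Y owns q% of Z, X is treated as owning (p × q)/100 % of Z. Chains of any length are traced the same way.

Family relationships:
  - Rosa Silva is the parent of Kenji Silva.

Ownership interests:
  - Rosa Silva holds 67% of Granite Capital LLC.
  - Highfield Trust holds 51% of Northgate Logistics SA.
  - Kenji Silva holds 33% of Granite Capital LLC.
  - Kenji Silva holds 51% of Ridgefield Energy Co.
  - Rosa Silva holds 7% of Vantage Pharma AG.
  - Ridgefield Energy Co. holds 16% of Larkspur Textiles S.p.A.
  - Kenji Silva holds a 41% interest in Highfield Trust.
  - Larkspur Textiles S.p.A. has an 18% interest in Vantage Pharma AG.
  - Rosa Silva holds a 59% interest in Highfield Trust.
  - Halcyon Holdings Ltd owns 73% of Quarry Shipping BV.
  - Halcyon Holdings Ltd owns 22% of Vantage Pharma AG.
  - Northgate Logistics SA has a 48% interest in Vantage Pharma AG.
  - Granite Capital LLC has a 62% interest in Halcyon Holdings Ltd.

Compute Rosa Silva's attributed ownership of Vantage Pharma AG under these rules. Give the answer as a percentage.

46.5888%

By parent–child attribution (R2), Rosa Silva is treated as also owning Kenji Silva's interest in Highfield Trust, giving 59% + 41% = 100%.
By parent–child attribution (R2), Rosa Silva is treated as also owning Kenji Silva's interest in Granite Capital LLC, giving 67% + 33% = 100%.
By parent–child attribution (R2), Rosa Silva is treated as owning Kenji Silva's 51% interest in Ridgefield Energy Co.
Chain via Highfield Trust → Northgate Logistics SA (R3): 100% × 51% × 48% = 24.48% of Vantage Pharma AG.
Chain via Granite Capital LLC → Halcyon Holdings Ltd (R3): 100% × 62% × 22% = 13.64% of Vantage Pharma AG.
Direct interest in Vantage Pharma AG: 7%.
Chain via Ridgefield Energy Co. → Larkspur Textiles S.p.A. (R3): 51% × 16% × 18% = 1.4688% of Vantage Pharma AG.
Aggregating (R1): 24.48% + 13.64% + 7% + 1.4688% = 46.5888%.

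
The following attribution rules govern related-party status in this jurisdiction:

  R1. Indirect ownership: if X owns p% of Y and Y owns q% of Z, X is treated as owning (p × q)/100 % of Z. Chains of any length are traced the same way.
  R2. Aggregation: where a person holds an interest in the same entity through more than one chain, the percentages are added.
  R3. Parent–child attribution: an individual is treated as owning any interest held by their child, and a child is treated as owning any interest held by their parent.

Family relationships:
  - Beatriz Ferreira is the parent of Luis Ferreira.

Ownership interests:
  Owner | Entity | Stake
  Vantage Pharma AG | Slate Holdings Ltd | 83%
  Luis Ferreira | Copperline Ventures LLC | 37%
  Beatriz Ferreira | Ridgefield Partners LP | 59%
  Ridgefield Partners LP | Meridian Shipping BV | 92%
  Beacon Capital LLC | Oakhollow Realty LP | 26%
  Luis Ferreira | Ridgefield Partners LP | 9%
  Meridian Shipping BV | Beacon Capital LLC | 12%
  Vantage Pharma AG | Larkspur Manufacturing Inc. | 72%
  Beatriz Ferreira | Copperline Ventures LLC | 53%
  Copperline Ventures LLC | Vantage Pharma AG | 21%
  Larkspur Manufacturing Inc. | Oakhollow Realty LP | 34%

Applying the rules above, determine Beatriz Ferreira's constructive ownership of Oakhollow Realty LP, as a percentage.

6.578592%

By parent–child attribution (R3), Beatriz Ferreira is treated as also owning Luis Ferreira's interest in Ridgefield Partners LP, giving 59% + 9% = 68%.
By parent–child attribution (R3), Beatriz Ferreira is treated as also owning Luis Ferreira's interest in Copperline Ventures LLC, giving 53% + 37% = 90%.
Chain via Ridgefield Partners LP → Meridian Shipping BV → Beacon Capital LLC (R1): 68% × 92% × 12% × 26% = 1.951872% of Oakhollow Realty LP.
Chain via Copperline Ventures LLC → Vantage Pharma AG → Larkspur Manufacturing Inc. (R1): 90% × 21% × 72% × 34% = 4.62672% of Oakhollow Realty LP.
Aggregating (R2): 1.951872% + 4.62672% = 6.578592%.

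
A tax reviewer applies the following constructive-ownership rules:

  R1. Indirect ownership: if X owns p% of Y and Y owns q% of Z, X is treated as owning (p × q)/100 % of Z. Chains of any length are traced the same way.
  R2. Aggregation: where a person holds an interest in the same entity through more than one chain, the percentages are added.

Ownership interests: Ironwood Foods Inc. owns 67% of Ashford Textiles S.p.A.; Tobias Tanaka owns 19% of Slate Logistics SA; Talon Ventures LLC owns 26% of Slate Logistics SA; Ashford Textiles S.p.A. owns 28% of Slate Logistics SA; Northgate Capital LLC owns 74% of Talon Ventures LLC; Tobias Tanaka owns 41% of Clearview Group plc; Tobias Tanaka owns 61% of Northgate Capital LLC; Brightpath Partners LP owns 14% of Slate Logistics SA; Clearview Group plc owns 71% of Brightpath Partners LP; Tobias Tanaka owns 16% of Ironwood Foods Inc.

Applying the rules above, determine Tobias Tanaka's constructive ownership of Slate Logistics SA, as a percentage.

Chain via Clearview Group plc → Brightpath Partners LP (R1): 41% × 71% × 14% = 4.0754% of Slate Logistics SA.
Chain via Ironwood Foods Inc. → Ashford Textiles S.p.A. (R1): 16% × 67% × 28% = 3.0016% of Slate Logistics SA.
Chain via Northgate Capital LLC → Talon Ventures LLC (R1): 61% × 74% × 26% = 11.7364% of Slate Logistics SA.
Direct interest in Slate Logistics SA: 19%.
Aggregating (R2): 4.0754% + 3.0016% + 11.7364% + 19% = 37.8134%.

37.8134%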